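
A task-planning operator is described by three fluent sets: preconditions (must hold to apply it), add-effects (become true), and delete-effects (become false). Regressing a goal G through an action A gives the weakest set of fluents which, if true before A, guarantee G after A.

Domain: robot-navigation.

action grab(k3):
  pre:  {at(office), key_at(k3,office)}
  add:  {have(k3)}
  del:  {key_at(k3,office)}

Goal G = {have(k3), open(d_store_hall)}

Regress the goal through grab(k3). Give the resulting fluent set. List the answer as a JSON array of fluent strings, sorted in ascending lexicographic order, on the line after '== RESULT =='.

Compute (G \ add) ∪ pre:
  G ∩ del = {}  (empty — regression defined)
  G \ add = {have(k3), open(d_store_hall)} \ {have(k3)} = {open(d_store_hall)}
  ∪ pre   = {open(d_store_hall)} ∪ {at(office), key_at(k3,office)}
          = {at(office), key_at(k3,office), open(d_store_hall)}

== RESULT ==
["at(office)", "key_at(k3,office)", "open(d_store_hall)"]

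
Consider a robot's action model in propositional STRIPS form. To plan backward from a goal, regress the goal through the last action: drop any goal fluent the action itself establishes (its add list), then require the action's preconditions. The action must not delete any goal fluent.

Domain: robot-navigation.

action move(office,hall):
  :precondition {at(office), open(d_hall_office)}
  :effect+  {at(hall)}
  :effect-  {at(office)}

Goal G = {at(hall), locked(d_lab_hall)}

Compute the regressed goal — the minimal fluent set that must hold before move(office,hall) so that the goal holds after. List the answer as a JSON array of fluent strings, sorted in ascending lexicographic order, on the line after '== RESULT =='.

Compute (G \ add) ∪ pre:
  G ∩ del = {}  (empty — regression defined)
  G \ add = {at(hall), locked(d_lab_hall)} \ {at(hall)} = {locked(d_lab_hall)}
  ∪ pre   = {locked(d_lab_hall)} ∪ {at(office), open(d_hall_office)}
          = {at(office), locked(d_lab_hall), open(d_hall_office)}

== RESULT ==
["at(office)", "locked(d_lab_hall)", "open(d_hall_office)"]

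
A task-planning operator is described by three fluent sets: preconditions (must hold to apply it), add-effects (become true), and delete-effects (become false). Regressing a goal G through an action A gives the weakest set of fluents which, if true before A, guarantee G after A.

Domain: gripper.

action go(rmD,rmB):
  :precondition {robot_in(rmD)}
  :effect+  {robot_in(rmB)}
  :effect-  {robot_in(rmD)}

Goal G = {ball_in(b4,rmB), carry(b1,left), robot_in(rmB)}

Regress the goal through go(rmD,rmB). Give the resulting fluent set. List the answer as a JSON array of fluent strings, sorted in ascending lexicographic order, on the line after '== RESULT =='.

Regress:
  G ∩ del = {}  (empty — regression defined)
  G \ add = {ball_in(b4,rmB), carry(b1,left), robot_in(rmB)} \ {robot_in(rmB)} = {ball_in(b4,rmB), carry(b1,left)}
  ∪ pre   = {ball_in(b4,rmB), carry(b1,left)} ∪ {robot_in(rmD)}
          = {ball_in(b4,rmB), carry(b1,left), robot_in(rmD)}

== RESULT ==
["ball_in(b4,rmB)", "carry(b1,left)", "robot_in(rmD)"]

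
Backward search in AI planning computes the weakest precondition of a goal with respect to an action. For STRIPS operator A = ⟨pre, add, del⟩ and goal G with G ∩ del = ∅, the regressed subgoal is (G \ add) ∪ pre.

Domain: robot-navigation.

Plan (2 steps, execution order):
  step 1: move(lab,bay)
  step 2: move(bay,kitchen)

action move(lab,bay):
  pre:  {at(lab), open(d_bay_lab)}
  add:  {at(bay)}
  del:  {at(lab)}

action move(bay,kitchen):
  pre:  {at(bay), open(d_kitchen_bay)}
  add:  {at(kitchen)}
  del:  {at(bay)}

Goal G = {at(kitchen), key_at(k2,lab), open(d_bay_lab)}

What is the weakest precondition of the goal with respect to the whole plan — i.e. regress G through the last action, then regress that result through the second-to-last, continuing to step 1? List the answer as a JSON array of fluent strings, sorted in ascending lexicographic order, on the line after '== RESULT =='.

Regress step by step:
  through step 2 (move(bay,kitchen)): drop {at(kitchen)}, keep {key_at(k2,lab), open(d_bay_lab)}, require {at(bay), open(d_kitchen_bay)}
    → {at(bay), key_at(k2,lab), open(d_bay_lab), open(d_kitchen_bay)}
  through step 1 (move(lab,bay)): drop {at(bay)}, keep {key_at(k2,lab), open(d_bay_lab), open(d_kitchen_bay)}, require {at(lab), open(d_bay_lab)}
    → {at(lab), key_at(k2,lab), open(d_bay_lab), open(d_kitchen_bay)}

== RESULT ==
["at(lab)", "key_at(k2,lab)", "open(d_bay_lab)", "open(d_kitchen_bay)"]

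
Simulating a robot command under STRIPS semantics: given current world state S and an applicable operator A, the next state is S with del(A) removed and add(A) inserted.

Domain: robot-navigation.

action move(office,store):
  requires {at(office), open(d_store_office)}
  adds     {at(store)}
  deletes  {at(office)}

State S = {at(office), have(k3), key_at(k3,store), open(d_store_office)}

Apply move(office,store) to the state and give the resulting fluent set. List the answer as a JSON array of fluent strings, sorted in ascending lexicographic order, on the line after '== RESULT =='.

Progress:
  pre ⊆ S: {at(office), open(d_store_office)} ⊆ S  — applicable
  S \ del = {have(k3), key_at(k3,store), open(d_store_office)}
  ∪ add   = {at(store), have(k3), key_at(k3,store), open(d_store_office)}

== RESULT ==
["at(store)", "have(k3)", "key_at(k3,store)", "open(d_store_office)"]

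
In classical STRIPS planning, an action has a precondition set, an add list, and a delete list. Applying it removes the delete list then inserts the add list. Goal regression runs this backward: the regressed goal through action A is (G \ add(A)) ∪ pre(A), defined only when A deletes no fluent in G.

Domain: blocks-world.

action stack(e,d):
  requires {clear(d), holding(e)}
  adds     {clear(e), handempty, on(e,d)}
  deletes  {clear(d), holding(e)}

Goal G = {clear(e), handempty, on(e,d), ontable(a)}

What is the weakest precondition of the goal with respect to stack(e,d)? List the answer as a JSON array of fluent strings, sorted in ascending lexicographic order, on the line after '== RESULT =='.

Regress:
  G ∩ del = {}  (empty — regression defined)
  G \ add = {clear(e), handempty, on(e,d), ontable(a)} \ {clear(e), handempty, on(e,d)} = {ontable(a)}
  ∪ pre   = {ontable(a)} ∪ {clear(d), holding(e)}
          = {clear(d), holding(e), ontable(a)}

== RESULT ==
["clear(d)", "holding(e)", "ontable(a)"]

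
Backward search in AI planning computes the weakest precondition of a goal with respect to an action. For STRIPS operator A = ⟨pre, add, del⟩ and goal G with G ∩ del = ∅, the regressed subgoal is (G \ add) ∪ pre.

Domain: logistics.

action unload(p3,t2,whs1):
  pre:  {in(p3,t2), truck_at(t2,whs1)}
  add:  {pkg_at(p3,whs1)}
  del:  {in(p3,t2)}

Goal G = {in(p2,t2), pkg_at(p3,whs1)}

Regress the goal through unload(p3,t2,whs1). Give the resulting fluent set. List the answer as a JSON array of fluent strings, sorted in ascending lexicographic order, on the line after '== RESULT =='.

Compute (G \ add) ∪ pre:
  G ∩ del = {}  (empty — regression defined)
  G \ add = {in(p2,t2), pkg_at(p3,whs1)} \ {pkg_at(p3,whs1)} = {in(p2,t2)}
  ∪ pre   = {in(p2,t2)} ∪ {in(p3,t2), truck_at(t2,whs1)}
          = {in(p2,t2), in(p3,t2), truck_at(t2,whs1)}

== RESULT ==
["in(p2,t2)", "in(p3,t2)", "truck_at(t2,whs1)"]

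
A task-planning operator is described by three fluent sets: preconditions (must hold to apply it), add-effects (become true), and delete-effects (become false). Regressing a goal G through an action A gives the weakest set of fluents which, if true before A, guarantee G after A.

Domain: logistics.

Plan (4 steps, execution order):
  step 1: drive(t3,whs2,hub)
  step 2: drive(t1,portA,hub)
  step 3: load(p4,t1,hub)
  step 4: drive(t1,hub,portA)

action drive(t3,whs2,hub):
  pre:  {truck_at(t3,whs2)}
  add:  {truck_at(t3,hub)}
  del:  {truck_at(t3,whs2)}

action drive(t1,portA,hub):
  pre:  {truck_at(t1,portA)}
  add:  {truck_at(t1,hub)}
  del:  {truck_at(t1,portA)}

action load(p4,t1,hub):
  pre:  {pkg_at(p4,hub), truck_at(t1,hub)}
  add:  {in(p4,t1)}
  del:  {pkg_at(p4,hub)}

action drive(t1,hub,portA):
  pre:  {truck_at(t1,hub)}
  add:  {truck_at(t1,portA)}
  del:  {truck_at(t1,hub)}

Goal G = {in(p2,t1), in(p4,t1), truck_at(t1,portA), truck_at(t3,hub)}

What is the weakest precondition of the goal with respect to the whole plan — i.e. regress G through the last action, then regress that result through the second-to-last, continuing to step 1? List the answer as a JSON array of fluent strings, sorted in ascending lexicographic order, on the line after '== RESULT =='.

Work backward from the goal:
  through step 4 (drive(t1,hub,portA)): drop {truck_at(t1,portA)}, keep {in(p2,t1), in(p4,t1), truck_at(t3,hub)}, require {truck_at(t1,hub)}
    → {in(p2,t1), in(p4,t1), truck_at(t1,hub), truck_at(t3,hub)}
  through step 3 (load(p4,t1,hub)): drop {in(p4,t1)}, keep {in(p2,t1), truck_at(t1,hub), truck_at(t3,hub)}, require {pkg_at(p4,hub), truck_at(t1,hub)}
    → {in(p2,t1), pkg_at(p4,hub), truck_at(t1,hub), truck_at(t3,hub)}
  through step 2 (drive(t1,portA,hub)): drop {truck_at(t1,hub)}, keep {in(p2,t1), pkg_at(p4,hub), truck_at(t3,hub)}, require {truck_at(t1,portA)}
    → {in(p2,t1), pkg_at(p4,hub), truck_at(t1,portA), truck_at(t3,hub)}
  through step 1 (drive(t3,whs2,hub)): drop {truck_at(t3,hub)}, keep {in(p2,t1), pkg_at(p4,hub), truck_at(t1,portA)}, require {truck_at(t3,whs2)}
    → {in(p2,t1), pkg_at(p4,hub), truck_at(t1,portA), truck_at(t3,whs2)}

== RESULT ==
["in(p2,t1)", "pkg_at(p4,hub)", "truck_at(t1,portA)", "truck_at(t3,whs2)"]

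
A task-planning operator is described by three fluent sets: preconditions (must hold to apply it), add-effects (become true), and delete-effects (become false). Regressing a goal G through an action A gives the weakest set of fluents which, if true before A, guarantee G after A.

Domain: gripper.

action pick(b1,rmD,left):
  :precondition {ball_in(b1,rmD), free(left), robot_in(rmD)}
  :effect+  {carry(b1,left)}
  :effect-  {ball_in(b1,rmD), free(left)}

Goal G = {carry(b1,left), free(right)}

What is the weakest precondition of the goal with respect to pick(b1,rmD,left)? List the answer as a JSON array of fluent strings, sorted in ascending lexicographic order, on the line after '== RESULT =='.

Regress:
  G ∩ del = {}  (empty — regression defined)
  G \ add = {carry(b1,left), free(right)} \ {carry(b1,left)} = {free(right)}
  ∪ pre   = {free(right)} ∪ {ball_in(b1,rmD), free(left), robot_in(rmD)}
          = {ball_in(b1,rmD), free(left), free(right), robot_in(rmD)}

== RESULT ==
["ball_in(b1,rmD)", "free(left)", "free(right)", "robot_in(rmD)"]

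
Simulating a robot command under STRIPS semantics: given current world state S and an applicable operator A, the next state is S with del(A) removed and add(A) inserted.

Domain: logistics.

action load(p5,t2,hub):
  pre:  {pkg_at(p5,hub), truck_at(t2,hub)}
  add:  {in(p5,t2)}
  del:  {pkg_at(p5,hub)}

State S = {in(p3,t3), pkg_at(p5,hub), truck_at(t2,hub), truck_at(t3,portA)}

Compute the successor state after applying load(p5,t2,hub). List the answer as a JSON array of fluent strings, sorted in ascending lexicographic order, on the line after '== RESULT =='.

Compute (S \ del) ∪ add:
  pre ⊆ S: {pkg_at(p5,hub), truck_at(t2,hub)} ⊆ S  — applicable
  S \ del = {in(p3,t3), truck_at(t2,hub), truck_at(t3,portA)}
  ∪ add   = {in(p3,t3), in(p5,t2), truck_at(t2,hub), truck_at(t3,portA)}

== RESULT ==
["in(p3,t3)", "in(p5,t2)", "truck_at(t2,hub)", "truck_at(t3,portA)"]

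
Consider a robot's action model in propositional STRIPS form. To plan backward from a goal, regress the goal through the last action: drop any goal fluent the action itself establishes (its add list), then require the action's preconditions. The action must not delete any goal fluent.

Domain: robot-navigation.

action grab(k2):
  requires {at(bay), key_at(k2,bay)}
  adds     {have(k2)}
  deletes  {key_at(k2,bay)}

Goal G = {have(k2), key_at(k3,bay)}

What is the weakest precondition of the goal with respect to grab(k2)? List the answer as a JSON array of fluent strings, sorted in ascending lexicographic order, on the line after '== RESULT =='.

Regress:
  G ∩ del = {}  (empty — regression defined)
  G \ add = {have(k2), key_at(k3,bay)} \ {have(k2)} = {key_at(k3,bay)}
  ∪ pre   = {key_at(k3,bay)} ∪ {at(bay), key_at(k2,bay)}
          = {at(bay), key_at(k2,bay), key_at(k3,bay)}

== RESULT ==
["at(bay)", "key_at(k2,bay)", "key_at(k3,bay)"]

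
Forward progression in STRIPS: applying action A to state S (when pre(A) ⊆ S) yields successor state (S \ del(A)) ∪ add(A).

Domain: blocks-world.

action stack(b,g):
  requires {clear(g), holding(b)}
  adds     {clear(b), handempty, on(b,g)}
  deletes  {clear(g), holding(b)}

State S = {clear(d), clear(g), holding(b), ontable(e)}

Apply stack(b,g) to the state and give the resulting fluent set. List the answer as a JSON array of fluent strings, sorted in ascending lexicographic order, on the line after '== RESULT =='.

Progress:
  pre ⊆ S: {clear(g), holding(b)} ⊆ S  — applicable
  S \ del = {clear(d), ontable(e)}
  ∪ add   = {clear(b), clear(d), handempty, on(b,g), ontable(e)}

== RESULT ==
["clear(b)", "clear(d)", "handempty", "on(b,g)", "ontable(e)"]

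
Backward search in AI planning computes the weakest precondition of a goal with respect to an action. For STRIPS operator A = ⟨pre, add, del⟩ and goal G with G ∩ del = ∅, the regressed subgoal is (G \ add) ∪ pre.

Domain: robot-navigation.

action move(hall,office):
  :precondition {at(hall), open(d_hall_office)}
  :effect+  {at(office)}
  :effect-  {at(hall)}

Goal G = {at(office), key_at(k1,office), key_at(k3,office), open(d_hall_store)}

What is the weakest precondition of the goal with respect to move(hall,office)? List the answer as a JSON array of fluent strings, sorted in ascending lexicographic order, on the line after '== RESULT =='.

Regress:
  G ∩ del = {}  (empty — regression defined)
  G \ add = {at(office), key_at(k1,office), key_at(k3,office), open(d_hall_store)} \ {at(office)} = {key_at(k1,office), key_at(k3,office), open(d_hall_store)}
  ∪ pre   = {key_at(k1,office), key_at(k3,office), open(d_hall_store)} ∪ {at(hall), open(d_hall_office)}
          = {at(hall), key_at(k1,office), key_at(k3,office), open(d_hall_office), open(d_hall_store)}

== RESULT ==
["at(hall)", "key_at(k1,office)", "key_at(k3,office)", "open(d_hall_office)", "open(d_hall_store)"]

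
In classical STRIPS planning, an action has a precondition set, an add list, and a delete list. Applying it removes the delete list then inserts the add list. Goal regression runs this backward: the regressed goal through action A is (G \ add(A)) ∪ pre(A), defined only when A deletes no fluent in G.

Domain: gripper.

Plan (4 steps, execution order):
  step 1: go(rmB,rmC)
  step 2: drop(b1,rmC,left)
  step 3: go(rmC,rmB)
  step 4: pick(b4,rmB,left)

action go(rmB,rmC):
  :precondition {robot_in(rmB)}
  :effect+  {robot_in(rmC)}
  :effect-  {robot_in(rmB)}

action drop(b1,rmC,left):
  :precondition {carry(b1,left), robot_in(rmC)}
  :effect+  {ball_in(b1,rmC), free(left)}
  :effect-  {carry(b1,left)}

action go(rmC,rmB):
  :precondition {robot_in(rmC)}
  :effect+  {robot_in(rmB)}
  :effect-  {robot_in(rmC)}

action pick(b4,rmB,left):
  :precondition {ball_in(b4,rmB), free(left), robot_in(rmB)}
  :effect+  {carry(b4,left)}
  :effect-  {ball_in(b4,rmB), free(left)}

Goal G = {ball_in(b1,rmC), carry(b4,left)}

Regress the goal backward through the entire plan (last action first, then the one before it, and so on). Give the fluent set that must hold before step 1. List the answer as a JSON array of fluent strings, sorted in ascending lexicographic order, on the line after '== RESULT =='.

Work backward from the goal:
  through step 4 (pick(b4,rmB,left)): drop {carry(b4,left)}, keep {ball_in(b1,rmC)}, require {ball_in(b4,rmB), free(left), robot_in(rmB)}
    → {ball_in(b1,rmC), ball_in(b4,rmB), free(left), robot_in(rmB)}
  through step 3 (go(rmC,rmB)): drop {robot_in(rmB)}, keep {ball_in(b1,rmC), ball_in(b4,rmB), free(left)}, require {robot_in(rmC)}
    → {ball_in(b1,rmC), ball_in(b4,rmB), free(left), robot_in(rmC)}
  through step 2 (drop(b1,rmC,left)): drop {ball_in(b1,rmC), free(left)}, keep {ball_in(b4,rmB), robot_in(rmC)}, require {carry(b1,left), robot_in(rmC)}
    → {ball_in(b4,rmB), carry(b1,left), robot_in(rmC)}
  through step 1 (go(rmB,rmC)): drop {robot_in(rmC)}, keep {ball_in(b4,rmB), carry(b1,left)}, require {robot_in(rmB)}
    → {ball_in(b4,rmB), carry(b1,left), robot_in(rmB)}

== RESULT ==
["ball_in(b4,rmB)", "carry(b1,left)", "robot_in(rmB)"]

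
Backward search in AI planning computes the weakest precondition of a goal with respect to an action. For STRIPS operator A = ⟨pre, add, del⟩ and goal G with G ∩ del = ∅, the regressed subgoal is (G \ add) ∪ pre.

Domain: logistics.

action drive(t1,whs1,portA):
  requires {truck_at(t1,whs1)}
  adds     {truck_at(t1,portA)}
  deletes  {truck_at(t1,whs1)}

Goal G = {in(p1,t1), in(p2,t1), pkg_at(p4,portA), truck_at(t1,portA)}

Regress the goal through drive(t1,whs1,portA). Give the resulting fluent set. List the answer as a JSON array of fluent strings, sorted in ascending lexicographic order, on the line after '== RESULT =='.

Compute (G \ add) ∪ pre:
  G ∩ del = {}  (empty — regression defined)
  G \ add = {in(p1,t1), in(p2,t1), pkg_at(p4,portA), truck_at(t1,portA)} \ {truck_at(t1,portA)} = {in(p1,t1), in(p2,t1), pkg_at(p4,portA)}
  ∪ pre   = {in(p1,t1), in(p2,t1), pkg_at(p4,portA)} ∪ {truck_at(t1,whs1)}
          = {in(p1,t1), in(p2,t1), pkg_at(p4,portA), truck_at(t1,whs1)}

== RESULT ==
["in(p1,t1)", "in(p2,t1)", "pkg_at(p4,portA)", "truck_at(t1,whs1)"]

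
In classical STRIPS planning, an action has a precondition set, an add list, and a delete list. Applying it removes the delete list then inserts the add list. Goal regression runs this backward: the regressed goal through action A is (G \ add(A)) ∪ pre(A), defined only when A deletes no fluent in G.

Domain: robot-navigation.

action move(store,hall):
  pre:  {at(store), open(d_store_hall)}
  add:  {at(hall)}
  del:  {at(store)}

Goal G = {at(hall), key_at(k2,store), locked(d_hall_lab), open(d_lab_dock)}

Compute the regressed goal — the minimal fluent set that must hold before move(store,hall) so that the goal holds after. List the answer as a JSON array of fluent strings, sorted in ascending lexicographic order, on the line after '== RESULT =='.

Regress:
  G ∩ del = {}  (empty — regression defined)
  G \ add = {at(hall), key_at(k2,store), locked(d_hall_lab), open(d_lab_dock)} \ {at(hall)} = {key_at(k2,store), locked(d_hall_lab), open(d_lab_dock)}
  ∪ pre   = {key_at(k2,store), locked(d_hall_lab), open(d_lab_dock)} ∪ {at(store), open(d_store_hall)}
          = {at(store), key_at(k2,store), locked(d_hall_lab), open(d_lab_dock), open(d_store_hall)}

== RESULT ==
["at(store)", "key_at(k2,store)", "locked(d_hall_lab)", "open(d_lab_dock)", "open(d_store_hall)"]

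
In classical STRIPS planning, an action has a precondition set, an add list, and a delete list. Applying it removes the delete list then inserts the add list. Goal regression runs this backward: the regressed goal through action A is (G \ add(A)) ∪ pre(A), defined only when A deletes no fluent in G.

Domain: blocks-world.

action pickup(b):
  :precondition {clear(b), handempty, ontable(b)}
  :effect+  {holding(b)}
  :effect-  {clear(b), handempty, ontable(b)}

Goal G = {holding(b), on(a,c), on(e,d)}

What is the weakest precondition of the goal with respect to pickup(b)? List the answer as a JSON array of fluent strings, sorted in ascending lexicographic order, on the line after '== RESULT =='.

Compute (G \ add) ∪ pre:
  G ∩ del = {}  (empty — regression defined)
  G \ add = {holding(b), on(a,c), on(e,d)} \ {holding(b)} = {on(a,c), on(e,d)}
  ∪ pre   = {on(a,c), on(e,d)} ∪ {clear(b), handempty, ontable(b)}
          = {clear(b), handempty, on(a,c), on(e,d), ontable(b)}

== RESULT ==
["clear(b)", "handempty", "on(a,c)", "on(e,d)", "ontable(b)"]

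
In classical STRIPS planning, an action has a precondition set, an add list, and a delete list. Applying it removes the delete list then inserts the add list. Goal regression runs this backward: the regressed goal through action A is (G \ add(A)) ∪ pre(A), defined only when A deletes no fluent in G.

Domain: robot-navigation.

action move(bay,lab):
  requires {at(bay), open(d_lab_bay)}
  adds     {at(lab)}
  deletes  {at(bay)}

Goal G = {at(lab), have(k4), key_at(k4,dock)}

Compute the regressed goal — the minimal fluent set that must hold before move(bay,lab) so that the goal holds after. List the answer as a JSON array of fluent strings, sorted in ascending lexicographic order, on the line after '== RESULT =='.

Regress:
  G ∩ del = {}  (empty — regression defined)
  G \ add = {at(lab), have(k4), key_at(k4,dock)} \ {at(lab)} = {have(k4), key_at(k4,dock)}
  ∪ pre   = {have(k4), key_at(k4,dock)} ∪ {at(bay), open(d_lab_bay)}
          = {at(bay), have(k4), key_at(k4,dock), open(d_lab_bay)}

== RESULT ==
["at(bay)", "have(k4)", "key_at(k4,dock)", "open(d_lab_bay)"]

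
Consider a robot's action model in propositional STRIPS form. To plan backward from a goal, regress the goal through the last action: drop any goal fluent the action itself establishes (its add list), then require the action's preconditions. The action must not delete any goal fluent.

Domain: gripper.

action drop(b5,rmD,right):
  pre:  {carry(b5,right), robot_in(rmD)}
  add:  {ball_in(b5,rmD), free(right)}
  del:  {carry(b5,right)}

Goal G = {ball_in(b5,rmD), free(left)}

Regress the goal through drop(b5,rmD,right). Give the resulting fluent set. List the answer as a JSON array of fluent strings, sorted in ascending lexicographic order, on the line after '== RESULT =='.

Regress:
  G ∩ del = {}  (empty — regression defined)
  G \ add = {ball_in(b5,rmD), free(left)} \ {ball_in(b5,rmD), free(right)} = {free(left)}
  ∪ pre   = {free(left)} ∪ {carry(b5,right), robot_in(rmD)}
          = {carry(b5,right), free(left), robot_in(rmD)}

== RESULT ==
["carry(b5,right)", "free(left)", "robot_in(rmD)"]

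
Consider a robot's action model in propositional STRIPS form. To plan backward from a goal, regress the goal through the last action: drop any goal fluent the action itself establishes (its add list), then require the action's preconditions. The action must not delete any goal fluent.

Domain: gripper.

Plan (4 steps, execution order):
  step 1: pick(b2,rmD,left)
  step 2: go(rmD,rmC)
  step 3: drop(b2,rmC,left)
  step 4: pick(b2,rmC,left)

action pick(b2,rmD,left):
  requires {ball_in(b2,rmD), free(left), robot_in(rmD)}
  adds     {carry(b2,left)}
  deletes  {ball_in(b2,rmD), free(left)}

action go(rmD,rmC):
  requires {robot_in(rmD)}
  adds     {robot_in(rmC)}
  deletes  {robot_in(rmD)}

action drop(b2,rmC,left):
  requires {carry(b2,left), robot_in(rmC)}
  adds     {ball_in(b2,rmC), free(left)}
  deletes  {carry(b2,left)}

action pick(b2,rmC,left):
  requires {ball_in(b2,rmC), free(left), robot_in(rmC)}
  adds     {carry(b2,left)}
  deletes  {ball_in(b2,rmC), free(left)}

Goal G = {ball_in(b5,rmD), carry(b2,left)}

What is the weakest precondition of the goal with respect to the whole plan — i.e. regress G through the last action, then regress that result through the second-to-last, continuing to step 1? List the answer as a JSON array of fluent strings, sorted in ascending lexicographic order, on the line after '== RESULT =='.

Regress step by step:
  through step 4 (pick(b2,rmC,left)): drop {carry(b2,left)}, keep {ball_in(b5,rmD)}, require {ball_in(b2,rmC), free(left), robot_in(rmC)}
    → {ball_in(b2,rmC), ball_in(b5,rmD), free(left), robot_in(rmC)}
  through step 3 (drop(b2,rmC,left)): drop {ball_in(b2,rmC), free(left)}, keep {ball_in(b5,rmD), robot_in(rmC)}, require {carry(b2,left), robot_in(rmC)}
    → {ball_in(b5,rmD), carry(b2,left), robot_in(rmC)}
  through step 2 (go(rmD,rmC)): drop {robot_in(rmC)}, keep {ball_in(b5,rmD), carry(b2,left)}, require {robot_in(rmD)}
    → {ball_in(b5,rmD), carry(b2,left), robot_in(rmD)}
  through step 1 (pick(b2,rmD,left)): drop {carry(b2,left)}, keep {ball_in(b5,rmD), robot_in(rmD)}, require {ball_in(b2,rmD), free(left), robot_in(rmD)}
    → {ball_in(b2,rmD), ball_in(b5,rmD), free(left), robot_in(rmD)}

== RESULT ==
["ball_in(b2,rmD)", "ball_in(b5,rmD)", "free(left)", "robot_in(rmD)"]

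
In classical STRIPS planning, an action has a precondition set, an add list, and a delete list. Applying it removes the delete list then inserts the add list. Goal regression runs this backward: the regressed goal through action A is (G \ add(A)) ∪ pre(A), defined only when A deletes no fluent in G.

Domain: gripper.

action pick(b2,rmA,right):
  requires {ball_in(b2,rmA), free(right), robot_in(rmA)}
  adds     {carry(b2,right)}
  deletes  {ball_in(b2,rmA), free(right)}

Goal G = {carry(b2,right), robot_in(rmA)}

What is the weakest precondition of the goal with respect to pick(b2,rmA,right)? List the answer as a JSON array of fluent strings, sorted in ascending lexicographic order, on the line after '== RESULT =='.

Compute (G \ add) ∪ pre:
  G ∩ del = {}  (empty — regression defined)
  G \ add = {carry(b2,right), robot_in(rmA)} \ {carry(b2,right)} = {robot_in(rmA)}
  ∪ pre   = {robot_in(rmA)} ∪ {ball_in(b2,rmA), free(right), robot_in(rmA)}
          = {ball_in(b2,rmA), free(right), robot_in(rmA)}

== RESULT ==
["ball_in(b2,rmA)", "free(right)", "robot_in(rmA)"]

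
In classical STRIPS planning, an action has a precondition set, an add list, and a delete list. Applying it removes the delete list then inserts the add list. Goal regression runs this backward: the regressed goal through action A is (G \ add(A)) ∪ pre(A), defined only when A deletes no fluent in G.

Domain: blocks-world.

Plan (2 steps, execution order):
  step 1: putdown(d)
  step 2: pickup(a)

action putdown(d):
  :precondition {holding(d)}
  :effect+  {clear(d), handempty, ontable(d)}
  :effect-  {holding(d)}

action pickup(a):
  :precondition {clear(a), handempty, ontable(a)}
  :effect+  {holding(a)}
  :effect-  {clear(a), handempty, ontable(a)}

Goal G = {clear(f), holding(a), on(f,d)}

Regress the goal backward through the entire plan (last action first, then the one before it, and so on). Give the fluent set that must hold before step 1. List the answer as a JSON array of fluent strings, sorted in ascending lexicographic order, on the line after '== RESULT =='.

Regress step by step:
  through step 2 (pickup(a)): drop {holding(a)}, keep {clear(f), on(f,d)}, require {clear(a), handempty, ontable(a)}
    → {clear(a), clear(f), handempty, on(f,d), ontable(a)}
  through step 1 (putdown(d)): drop {handempty}, keep {clear(a), clear(f), on(f,d), ontable(a)}, require {holding(d)}
    → {clear(a), clear(f), holding(d), on(f,d), ontable(a)}

== RESULT ==
["clear(a)", "clear(f)", "holding(d)", "on(f,d)", "ontable(a)"]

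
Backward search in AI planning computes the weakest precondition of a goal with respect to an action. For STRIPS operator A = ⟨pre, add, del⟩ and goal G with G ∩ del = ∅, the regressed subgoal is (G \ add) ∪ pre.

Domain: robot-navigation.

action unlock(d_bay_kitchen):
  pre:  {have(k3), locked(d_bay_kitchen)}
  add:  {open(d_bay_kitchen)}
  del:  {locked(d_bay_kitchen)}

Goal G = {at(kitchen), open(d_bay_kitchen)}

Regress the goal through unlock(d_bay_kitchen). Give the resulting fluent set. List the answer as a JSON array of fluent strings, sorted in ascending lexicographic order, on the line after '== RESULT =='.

Regress:
  G ∩ del = {}  (empty — regression defined)
  G \ add = {at(kitchen), open(d_bay_kitchen)} \ {open(d_bay_kitchen)} = {at(kitchen)}
  ∪ pre   = {at(kitchen)} ∪ {have(k3), locked(d_bay_kitchen)}
          = {at(kitchen), have(k3), locked(d_bay_kitchen)}

== RESULT ==
["at(kitchen)", "have(k3)", "locked(d_bay_kitchen)"]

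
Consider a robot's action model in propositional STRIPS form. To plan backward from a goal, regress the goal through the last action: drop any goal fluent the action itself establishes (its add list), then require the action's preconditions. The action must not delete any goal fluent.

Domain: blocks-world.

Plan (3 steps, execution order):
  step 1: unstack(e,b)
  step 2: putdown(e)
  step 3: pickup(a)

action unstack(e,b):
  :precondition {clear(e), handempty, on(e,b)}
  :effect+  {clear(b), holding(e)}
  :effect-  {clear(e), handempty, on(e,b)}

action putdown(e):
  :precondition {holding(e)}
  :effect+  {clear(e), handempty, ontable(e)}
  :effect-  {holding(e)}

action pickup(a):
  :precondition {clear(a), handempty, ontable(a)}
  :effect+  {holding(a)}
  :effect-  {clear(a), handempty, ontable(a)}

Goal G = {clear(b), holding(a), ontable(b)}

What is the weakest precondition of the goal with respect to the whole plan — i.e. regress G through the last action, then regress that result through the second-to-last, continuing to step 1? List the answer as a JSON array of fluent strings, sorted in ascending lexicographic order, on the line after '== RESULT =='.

Work backward from the goal:
  through step 3 (pickup(a)): drop {holding(a)}, keep {clear(b), ontable(b)}, require {clear(a), handempty, ontable(a)}
    → {clear(a), clear(b), handempty, ontable(a), ontable(b)}
  through step 2 (putdown(e)): drop {handempty}, keep {clear(a), clear(b), ontable(a), ontable(b)}, require {holding(e)}
    → {clear(a), clear(b), holding(e), ontable(a), ontable(b)}
  through step 1 (unstack(e,b)): drop {clear(b), holding(e)}, keep {clear(a), ontable(a), ontable(b)}, require {clear(e), handempty, on(e,b)}
    → {clear(a), clear(e), handempty, on(e,b), ontable(a), ontable(b)}

== RESULT ==
["clear(a)", "clear(e)", "handempty", "on(e,b)", "ontable(a)", "ontable(b)"]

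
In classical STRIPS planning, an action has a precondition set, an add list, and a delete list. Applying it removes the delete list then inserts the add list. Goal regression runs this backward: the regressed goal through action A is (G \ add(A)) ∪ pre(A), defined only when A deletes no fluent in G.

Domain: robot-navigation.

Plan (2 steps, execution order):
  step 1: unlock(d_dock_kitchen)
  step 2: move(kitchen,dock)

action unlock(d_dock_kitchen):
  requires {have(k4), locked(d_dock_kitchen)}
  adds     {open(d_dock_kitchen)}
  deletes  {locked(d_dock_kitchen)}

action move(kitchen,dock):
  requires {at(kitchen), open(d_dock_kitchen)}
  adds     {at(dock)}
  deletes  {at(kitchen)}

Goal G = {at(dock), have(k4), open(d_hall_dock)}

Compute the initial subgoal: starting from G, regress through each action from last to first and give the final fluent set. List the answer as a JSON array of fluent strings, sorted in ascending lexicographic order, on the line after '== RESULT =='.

Work backward from the goal:
  through step 2 (move(kitchen,dock)): drop {at(dock)}, keep {have(k4), open(d_hall_dock)}, require {at(kitchen), open(d_dock_kitchen)}
    → {at(kitchen), have(k4), open(d_dock_kitchen), open(d_hall_dock)}
  through step 1 (unlock(d_dock_kitchen)): drop {open(d_dock_kitchen)}, keep {at(kitchen), have(k4), open(d_hall_dock)}, require {have(k4), locked(d_dock_kitchen)}
    → {at(kitchen), have(k4), locked(d_dock_kitchen), open(d_hall_dock)}

== RESULT ==
["at(kitchen)", "have(k4)", "locked(d_dock_kitchen)", "open(d_hall_dock)"]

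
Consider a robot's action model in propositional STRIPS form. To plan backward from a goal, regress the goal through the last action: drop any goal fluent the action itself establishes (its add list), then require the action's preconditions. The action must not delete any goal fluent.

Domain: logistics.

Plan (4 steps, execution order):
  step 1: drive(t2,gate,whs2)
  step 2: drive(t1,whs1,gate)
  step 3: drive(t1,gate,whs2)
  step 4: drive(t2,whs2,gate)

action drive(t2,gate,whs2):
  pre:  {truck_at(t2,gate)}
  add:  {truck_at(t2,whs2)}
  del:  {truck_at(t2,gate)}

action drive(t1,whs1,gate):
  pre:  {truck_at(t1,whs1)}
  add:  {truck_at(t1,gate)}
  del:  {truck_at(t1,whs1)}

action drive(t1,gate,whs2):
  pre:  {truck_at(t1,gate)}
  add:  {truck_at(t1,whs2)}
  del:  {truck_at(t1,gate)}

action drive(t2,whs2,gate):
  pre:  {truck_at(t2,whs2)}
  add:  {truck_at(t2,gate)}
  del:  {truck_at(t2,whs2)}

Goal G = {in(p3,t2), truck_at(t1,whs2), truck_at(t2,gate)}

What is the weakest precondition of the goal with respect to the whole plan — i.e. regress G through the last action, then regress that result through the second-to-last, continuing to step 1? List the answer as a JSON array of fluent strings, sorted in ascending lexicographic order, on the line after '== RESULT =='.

Regress step by step:
  through step 4 (drive(t2,whs2,gate)): drop {truck_at(t2,gate)}, keep {in(p3,t2), truck_at(t1,whs2)}, require {truck_at(t2,whs2)}
    → {in(p3,t2), truck_at(t1,whs2), truck_at(t2,whs2)}
  through step 3 (drive(t1,gate,whs2)): drop {truck_at(t1,whs2)}, keep {in(p3,t2), truck_at(t2,whs2)}, require {truck_at(t1,gate)}
    → {in(p3,t2), truck_at(t1,gate), truck_at(t2,whs2)}
  through step 2 (drive(t1,whs1,gate)): drop {truck_at(t1,gate)}, keep {in(p3,t2), truck_at(t2,whs2)}, require {truck_at(t1,whs1)}
    → {in(p3,t2), truck_at(t1,whs1), truck_at(t2,whs2)}
  through step 1 (drive(t2,gate,whs2)): drop {truck_at(t2,whs2)}, keep {in(p3,t2), truck_at(t1,whs1)}, require {truck_at(t2,gate)}
    → {in(p3,t2), truck_at(t1,whs1), truck_at(t2,gate)}

== RESULT ==
["in(p3,t2)", "truck_at(t1,whs1)", "truck_at(t2,gate)"]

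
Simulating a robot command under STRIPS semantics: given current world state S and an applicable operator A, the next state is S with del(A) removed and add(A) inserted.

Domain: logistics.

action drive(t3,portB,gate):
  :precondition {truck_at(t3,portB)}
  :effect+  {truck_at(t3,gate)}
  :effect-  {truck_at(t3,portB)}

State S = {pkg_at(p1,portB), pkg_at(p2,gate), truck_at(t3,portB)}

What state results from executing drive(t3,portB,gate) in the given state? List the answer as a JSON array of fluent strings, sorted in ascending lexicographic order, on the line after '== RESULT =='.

Progress:
  pre ⊆ S: {truck_at(t3,portB)} ⊆ S  — applicable
  S \ del = {pkg_at(p1,portB), pkg_at(p2,gate)}
  ∪ add   = {pkg_at(p1,portB), pkg_at(p2,gate), truck_at(t3,gate)}

== RESULT ==
["pkg_at(p1,portB)", "pkg_at(p2,gate)", "truck_at(t3,gate)"]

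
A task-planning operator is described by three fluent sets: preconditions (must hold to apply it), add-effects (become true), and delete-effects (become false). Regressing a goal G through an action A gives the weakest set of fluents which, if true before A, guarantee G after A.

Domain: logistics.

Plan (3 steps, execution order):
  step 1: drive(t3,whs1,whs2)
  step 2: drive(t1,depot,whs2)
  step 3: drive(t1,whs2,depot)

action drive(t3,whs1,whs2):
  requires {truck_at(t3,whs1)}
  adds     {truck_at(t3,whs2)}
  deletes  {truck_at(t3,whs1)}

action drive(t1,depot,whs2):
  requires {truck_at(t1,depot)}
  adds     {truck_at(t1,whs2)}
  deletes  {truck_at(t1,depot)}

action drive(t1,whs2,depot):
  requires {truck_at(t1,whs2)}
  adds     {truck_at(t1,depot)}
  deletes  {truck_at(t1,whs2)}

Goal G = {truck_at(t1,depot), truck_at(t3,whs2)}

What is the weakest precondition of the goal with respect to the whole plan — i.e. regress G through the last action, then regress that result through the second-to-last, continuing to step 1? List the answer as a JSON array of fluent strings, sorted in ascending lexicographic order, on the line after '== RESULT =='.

Regress step by step:
  through step 3 (drive(t1,whs2,depot)): drop {truck_at(t1,depot)}, keep {truck_at(t3,whs2)}, require {truck_at(t1,whs2)}
    → {truck_at(t1,whs2), truck_at(t3,whs2)}
  through step 2 (drive(t1,depot,whs2)): drop {truck_at(t1,whs2)}, keep {truck_at(t3,whs2)}, require {truck_at(t1,depot)}
    → {truck_at(t1,depot), truck_at(t3,whs2)}
  through step 1 (drive(t3,whs1,whs2)): drop {truck_at(t3,whs2)}, keep {truck_at(t1,depot)}, require {truck_at(t3,whs1)}
    → {truck_at(t1,depot), truck_at(t3,whs1)}

== RESULT ==
["truck_at(t1,depot)", "truck_at(t3,whs1)"]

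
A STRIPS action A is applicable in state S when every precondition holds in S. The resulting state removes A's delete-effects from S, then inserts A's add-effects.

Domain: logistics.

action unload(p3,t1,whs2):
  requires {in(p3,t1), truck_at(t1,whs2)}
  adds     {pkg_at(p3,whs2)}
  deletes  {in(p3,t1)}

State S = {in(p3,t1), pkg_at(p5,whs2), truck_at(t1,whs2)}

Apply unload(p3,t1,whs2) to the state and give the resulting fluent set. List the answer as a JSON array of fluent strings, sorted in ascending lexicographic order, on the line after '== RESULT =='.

Progress:
  pre ⊆ S: {in(p3,t1), truck_at(t1,whs2)} ⊆ S  — applicable
  S \ del = {pkg_at(p5,whs2), truck_at(t1,whs2)}
  ∪ add   = {pkg_at(p3,whs2), pkg_at(p5,whs2), truck_at(t1,whs2)}

== RESULT ==
["pkg_at(p3,whs2)", "pkg_at(p5,whs2)", "truck_at(t1,whs2)"]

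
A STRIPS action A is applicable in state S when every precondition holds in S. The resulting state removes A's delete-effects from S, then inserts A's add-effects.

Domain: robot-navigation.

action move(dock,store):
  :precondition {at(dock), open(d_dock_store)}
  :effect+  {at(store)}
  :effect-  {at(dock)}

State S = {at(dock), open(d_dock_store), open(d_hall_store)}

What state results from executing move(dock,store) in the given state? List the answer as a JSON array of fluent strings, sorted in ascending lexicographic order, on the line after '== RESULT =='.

Compute (S \ del) ∪ add:
  pre ⊆ S: {at(dock), open(d_dock_store)} ⊆ S  — applicable
  S \ del = {open(d_dock_store), open(d_hall_store)}
  ∪ add   = {at(store), open(d_dock_store), open(d_hall_store)}

== RESULT ==
["at(store)", "open(d_dock_store)", "open(d_hall_store)"]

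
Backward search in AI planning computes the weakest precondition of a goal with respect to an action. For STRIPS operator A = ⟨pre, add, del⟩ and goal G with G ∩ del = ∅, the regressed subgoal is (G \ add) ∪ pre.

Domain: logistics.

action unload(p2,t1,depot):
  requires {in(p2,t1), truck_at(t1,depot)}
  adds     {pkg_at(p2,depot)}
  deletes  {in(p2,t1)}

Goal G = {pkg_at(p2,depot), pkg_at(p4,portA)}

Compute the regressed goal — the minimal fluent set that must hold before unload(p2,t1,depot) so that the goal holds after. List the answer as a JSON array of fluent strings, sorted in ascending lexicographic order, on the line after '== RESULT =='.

Compute (G \ add) ∪ pre:
  G ∩ del = {}  (empty — regression defined)
  G \ add = {pkg_at(p2,depot), pkg_at(p4,portA)} \ {pkg_at(p2,depot)} = {pkg_at(p4,portA)}
  ∪ pre   = {pkg_at(p4,portA)} ∪ {in(p2,t1), truck_at(t1,depot)}
          = {in(p2,t1), pkg_at(p4,portA), truck_at(t1,depot)}

== RESULT ==
["in(p2,t1)", "pkg_at(p4,portA)", "truck_at(t1,depot)"]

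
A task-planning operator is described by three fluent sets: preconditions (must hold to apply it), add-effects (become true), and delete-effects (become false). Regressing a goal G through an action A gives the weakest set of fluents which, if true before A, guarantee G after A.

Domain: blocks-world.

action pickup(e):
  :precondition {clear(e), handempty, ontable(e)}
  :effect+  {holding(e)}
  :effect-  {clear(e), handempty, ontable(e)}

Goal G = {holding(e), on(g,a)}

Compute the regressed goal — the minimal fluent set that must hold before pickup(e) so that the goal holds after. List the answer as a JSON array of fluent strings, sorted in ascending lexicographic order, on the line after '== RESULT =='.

Regress:
  G ∩ del = {}  (empty — regression defined)
  G \ add = {holding(e), on(g,a)} \ {holding(e)} = {on(g,a)}
  ∪ pre   = {on(g,a)} ∪ {clear(e), handempty, ontable(e)}
          = {clear(e), handempty, on(g,a), ontable(e)}

== RESULT ==
["clear(e)", "handempty", "on(g,a)", "ontable(e)"]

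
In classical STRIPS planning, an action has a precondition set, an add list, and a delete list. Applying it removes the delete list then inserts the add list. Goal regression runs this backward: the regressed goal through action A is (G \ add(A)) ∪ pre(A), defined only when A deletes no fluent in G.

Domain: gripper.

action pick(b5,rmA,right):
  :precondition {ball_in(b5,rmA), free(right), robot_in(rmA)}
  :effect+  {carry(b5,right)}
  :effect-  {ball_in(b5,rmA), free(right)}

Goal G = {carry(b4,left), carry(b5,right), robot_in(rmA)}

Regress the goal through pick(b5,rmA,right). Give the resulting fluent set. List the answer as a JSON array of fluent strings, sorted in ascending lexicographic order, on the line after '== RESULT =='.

Compute (G \ add) ∪ pre:
  G ∩ del = {}  (empty — regression defined)
  G \ add = {carry(b4,left), carry(b5,right), robot_in(rmA)} \ {carry(b5,right)} = {carry(b4,left), robot_in(rmA)}
  ∪ pre   = {carry(b4,left), robot_in(rmA)} ∪ {ball_in(b5,rmA), free(right), robot_in(rmA)}
          = {ball_in(b5,rmA), carry(b4,left), free(right), robot_in(rmA)}

== RESULT ==
["ball_in(b5,rmA)", "carry(b4,left)", "free(right)", "robot_in(rmA)"]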